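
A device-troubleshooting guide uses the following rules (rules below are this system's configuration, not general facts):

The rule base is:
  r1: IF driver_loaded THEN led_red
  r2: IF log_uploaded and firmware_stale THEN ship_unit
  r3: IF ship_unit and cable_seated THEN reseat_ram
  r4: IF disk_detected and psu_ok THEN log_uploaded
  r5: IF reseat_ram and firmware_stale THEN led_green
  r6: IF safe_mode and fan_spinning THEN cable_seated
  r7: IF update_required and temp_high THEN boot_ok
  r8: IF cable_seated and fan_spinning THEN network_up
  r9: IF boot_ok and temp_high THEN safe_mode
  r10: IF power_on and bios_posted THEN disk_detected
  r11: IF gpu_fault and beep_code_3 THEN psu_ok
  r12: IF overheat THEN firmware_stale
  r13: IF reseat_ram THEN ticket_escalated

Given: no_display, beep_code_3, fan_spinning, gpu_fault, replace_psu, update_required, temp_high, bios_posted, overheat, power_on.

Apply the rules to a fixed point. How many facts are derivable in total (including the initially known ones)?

22

[1] r7 [IF update_required and temp_high THEN boot_ok]; r10 [IF power_on and bios_posted THEN disk_detected]; r11 [IF gpu_fault and beep_code_3 THEN psu_ok]; r12 [IF overheat THEN firmware_stale]. ⇒ new: boot_ok, disk_detected, psu_ok, firmware_stale.
[2] r4 [IF disk_detected and psu_ok THEN log_uploaded]; r9 [IF boot_ok and temp_high THEN safe_mode]. ⇒ new: log_uploaded, safe_mode.
[3] r2 [IF log_uploaded and firmware_stale THEN ship_unit]; r6 [IF safe_mode and fan_spinning THEN cable_seated]. ⇒ new: ship_unit, cable_seated.
[4] r3 [IF ship_unit and cable_seated THEN reseat_ram]; r8 [IF cable_seated and fan_spinning THEN network_up]. ⇒ new: reseat_ram, network_up.
[5] r5 [IF reseat_ram and firmware_stale THEN led_green]; r13 [IF reseat_ram THEN ticket_escalated]. ⇒ new: led_green, ticket_escalated.
Closure: {beep_code_3, bios_posted, boot_ok, cable_seated, disk_detected, fan_spinning, firmware_stale, gpu_fault, led_green, log_uploaded, network_up, no_display, overheat, power_on, psu_ok, replace_psu, reseat_ram, safe_mode, ship_unit, temp_high, ticket_escalated, update_required} — 22 facts.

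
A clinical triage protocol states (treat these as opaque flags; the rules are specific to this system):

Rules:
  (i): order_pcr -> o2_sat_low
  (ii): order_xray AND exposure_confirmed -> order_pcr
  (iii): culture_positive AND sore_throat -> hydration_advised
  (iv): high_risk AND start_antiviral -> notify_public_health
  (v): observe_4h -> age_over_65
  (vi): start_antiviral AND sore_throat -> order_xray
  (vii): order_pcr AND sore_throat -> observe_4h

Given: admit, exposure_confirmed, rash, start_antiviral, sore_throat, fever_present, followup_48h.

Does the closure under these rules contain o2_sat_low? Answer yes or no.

Round 1: (vi) [start_antiviral AND sore_throat -> order_xray]. Adds order_xray.
Round 2: (ii) [order_xray AND exposure_confirmed -> order_pcr]. Adds order_pcr.
Round 3: (i) [order_pcr -> o2_sat_low]; (vii) [order_pcr AND sore_throat -> observe_4h]. Adds o2_sat_low, observe_4h.
Round 4: (v) [observe_4h -> age_over_65]. Adds age_over_65.
o2_sat_low appears in round 3, so it is derivable.

yes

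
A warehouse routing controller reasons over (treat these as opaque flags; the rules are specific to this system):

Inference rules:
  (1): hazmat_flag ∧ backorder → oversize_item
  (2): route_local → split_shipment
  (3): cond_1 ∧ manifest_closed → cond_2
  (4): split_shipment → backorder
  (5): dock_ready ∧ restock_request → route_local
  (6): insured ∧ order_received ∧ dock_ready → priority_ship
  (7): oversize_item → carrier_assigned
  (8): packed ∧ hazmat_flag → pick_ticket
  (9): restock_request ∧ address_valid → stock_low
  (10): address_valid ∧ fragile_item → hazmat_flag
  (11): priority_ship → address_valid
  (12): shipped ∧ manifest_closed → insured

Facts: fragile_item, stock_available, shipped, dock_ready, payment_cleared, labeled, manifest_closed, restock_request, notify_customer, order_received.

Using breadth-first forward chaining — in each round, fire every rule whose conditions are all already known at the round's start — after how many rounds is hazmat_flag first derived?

Round 1 — (5), (12), derive route_local, insured.
Round 2 — (2), (6), derive split_shipment, priority_ship.
Round 3 — (4), (11), derive backorder, address_valid.
Round 4 — (9), (10), derive stock_low, hazmat_flag.
hazmat_flag first appears in round 4.

4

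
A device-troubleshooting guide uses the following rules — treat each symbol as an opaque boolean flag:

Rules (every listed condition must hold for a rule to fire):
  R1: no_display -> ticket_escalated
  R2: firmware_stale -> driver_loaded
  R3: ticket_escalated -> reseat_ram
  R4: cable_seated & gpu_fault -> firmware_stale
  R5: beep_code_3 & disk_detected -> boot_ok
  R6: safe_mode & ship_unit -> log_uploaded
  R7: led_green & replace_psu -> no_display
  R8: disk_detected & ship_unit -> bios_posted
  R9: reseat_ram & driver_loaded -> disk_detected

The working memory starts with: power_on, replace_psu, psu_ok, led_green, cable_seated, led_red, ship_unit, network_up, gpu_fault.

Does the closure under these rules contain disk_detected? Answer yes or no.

[1] R4 [cable_seated & gpu_fault -> firmware_stale]; R7 [led_green & replace_psu -> no_display]. ⇒ new: firmware_stale, no_display.
[2] R1 [no_display -> ticket_escalated]; R2 [firmware_stale -> driver_loaded]. ⇒ new: ticket_escalated, driver_loaded.
[3] R3 [ticket_escalated -> reseat_ram]. ⇒ new: reseat_ram.
[4] R9 [reseat_ram & driver_loaded -> disk_detected]. ⇒ new: disk_detected.
[5] R8 [disk_detected & ship_unit -> bios_posted]. ⇒ new: bios_posted.
disk_detected appears in round 4, so it is derivable.

yes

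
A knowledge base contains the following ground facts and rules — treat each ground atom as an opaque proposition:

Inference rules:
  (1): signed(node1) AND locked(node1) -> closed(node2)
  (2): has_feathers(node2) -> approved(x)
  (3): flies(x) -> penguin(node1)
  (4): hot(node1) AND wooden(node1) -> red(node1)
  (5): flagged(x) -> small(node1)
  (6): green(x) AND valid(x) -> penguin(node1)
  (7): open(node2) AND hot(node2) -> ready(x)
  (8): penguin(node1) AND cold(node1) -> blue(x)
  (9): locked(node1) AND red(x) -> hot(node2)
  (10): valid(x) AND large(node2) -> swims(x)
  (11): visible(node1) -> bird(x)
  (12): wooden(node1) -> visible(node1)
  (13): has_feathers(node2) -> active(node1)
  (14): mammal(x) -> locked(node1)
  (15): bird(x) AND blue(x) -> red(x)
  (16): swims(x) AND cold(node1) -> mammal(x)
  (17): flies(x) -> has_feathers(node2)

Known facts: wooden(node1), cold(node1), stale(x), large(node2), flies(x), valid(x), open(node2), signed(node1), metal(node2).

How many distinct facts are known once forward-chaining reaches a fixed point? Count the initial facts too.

23

Round 1: (3) [flies(x) -> penguin(node1)]; (10) [valid(x) AND large(node2) -> swims(x)]; (12) [wooden(node1) -> visible(node1)]; (17) [flies(x) -> has_feathers(node2)]. Adds penguin(node1), swims(x), visible(node1), has_feathers(node2).
Round 2: (2) [has_feathers(node2) -> approved(x)]; (8) [penguin(node1) AND cold(node1) -> blue(x)]; (11) [visible(node1) -> bird(x)]; (13) [has_feathers(node2) -> active(node1)]; (16) [swims(x) AND cold(node1) -> mammal(x)]. Adds approved(x), blue(x), bird(x), active(node1), mammal(x).
Round 3: (14) [mammal(x) -> locked(node1)]; (15) [bird(x) AND blue(x) -> red(x)]. Adds locked(node1), red(x).
Round 4: (1) [signed(node1) AND locked(node1) -> closed(node2)]; (9) [locked(node1) AND red(x) -> hot(node2)]. Adds closed(node2), hot(node2).
Round 5: (7) [open(node2) AND hot(node2) -> ready(x)]. Adds ready(x).
Closure: {active(node1), approved(x), bird(x), blue(x), closed(node2), cold(node1), flies(x), has_feathers(node2), hot(node2), large(node2), locked(node1), mammal(x), metal(node2), open(node2), penguin(node1), ready(x), red(x), signed(node1), stale(x), swims(x), valid(x), visible(node1), wooden(node1)} — 23 facts.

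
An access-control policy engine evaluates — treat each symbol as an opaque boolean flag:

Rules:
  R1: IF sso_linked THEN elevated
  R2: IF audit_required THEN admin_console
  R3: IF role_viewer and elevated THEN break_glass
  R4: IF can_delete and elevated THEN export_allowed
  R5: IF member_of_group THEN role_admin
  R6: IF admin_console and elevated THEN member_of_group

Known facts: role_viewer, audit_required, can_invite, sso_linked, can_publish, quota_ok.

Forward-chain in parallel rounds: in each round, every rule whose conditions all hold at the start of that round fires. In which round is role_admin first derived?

3

[1] R1 [IF sso_linked THEN elevated]; R2 [IF audit_required THEN admin_console]. ⇒ new: elevated, admin_console.
[2] R3 [IF role_viewer and elevated THEN break_glass]; R6 [IF admin_console and elevated THEN member_of_group]. ⇒ new: break_glass, member_of_group.
[3] R5 [IF member_of_group THEN role_admin]. ⇒ new: role_admin.
role_admin first appears in round 3.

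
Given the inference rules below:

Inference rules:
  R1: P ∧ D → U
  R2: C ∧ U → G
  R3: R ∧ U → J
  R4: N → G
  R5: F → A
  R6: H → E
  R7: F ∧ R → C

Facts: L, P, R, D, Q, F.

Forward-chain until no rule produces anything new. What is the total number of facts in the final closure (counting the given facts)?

Round 1: R1 [P ∧ D → U]; R5 [F → A]; R7 [F ∧ R → C]. New: U, A, C.
Round 2: R2 [C ∧ U → G]; R3 [R ∧ U → J]. New: G, J.
Closure: {A, C, D, F, G, J, L, P, Q, R, U} — 11 facts.

11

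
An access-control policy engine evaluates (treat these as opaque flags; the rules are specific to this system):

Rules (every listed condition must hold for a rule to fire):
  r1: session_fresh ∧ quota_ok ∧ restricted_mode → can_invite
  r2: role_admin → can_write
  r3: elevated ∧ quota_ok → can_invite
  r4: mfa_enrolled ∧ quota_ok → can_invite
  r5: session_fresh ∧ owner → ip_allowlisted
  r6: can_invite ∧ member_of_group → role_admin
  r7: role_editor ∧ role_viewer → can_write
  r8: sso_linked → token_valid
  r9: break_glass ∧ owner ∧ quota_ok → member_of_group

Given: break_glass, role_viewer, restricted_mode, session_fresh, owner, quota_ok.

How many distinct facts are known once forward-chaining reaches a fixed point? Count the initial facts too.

Round 1 — r1, r5, r9, derive can_invite, ip_allowlisted, member_of_group.
Round 2 — r6, derive role_admin.
Round 3 — r2, derive can_write.
Closure: {break_glass, can_invite, can_write, ip_allowlisted, member_of_group, owner, quota_ok, restricted_mode, role_admin, role_viewer, session_fresh} — 11 facts.

11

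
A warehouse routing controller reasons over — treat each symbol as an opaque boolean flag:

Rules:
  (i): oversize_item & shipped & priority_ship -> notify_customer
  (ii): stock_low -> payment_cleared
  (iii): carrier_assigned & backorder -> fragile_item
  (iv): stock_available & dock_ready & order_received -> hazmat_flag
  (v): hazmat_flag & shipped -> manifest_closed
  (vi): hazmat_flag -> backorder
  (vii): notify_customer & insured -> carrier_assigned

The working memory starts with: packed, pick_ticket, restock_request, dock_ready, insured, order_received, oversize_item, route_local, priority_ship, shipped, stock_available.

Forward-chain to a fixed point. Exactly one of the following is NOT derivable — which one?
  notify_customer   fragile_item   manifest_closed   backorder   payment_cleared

Round 1: (i) [oversize_item & shipped & priority_ship -> notify_customer]; (iv) [stock_available & dock_ready & order_received -> hazmat_flag]. New: notify_customer, hazmat_flag.
Round 2: (v) [hazmat_flag & shipped -> manifest_closed]; (vi) [hazmat_flag -> backorder]; (vii) [notify_customer & insured -> carrier_assigned]. New: manifest_closed, backorder, carrier_assigned.
Round 3: (iii) [carrier_assigned & backorder -> fragile_item]. New: fragile_item.
Derived: notify_customer (round 1), fragile_item (round 3), manifest_closed (round 2), backorder (round 2). payment_cleared never appears in any round.

payment_cleared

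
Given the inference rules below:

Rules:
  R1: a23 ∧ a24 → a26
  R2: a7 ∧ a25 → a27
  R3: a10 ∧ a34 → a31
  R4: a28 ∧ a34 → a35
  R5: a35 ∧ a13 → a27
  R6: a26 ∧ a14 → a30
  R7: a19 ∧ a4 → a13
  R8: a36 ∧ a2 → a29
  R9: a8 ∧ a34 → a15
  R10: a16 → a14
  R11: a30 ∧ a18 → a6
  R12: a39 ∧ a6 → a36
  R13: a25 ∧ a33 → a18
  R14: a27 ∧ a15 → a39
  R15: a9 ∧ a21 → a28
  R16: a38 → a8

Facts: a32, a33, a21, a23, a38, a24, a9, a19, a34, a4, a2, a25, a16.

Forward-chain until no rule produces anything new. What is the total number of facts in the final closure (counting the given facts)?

27

Round 1 fires R1, R7, R10, R13, R15, R16, giving a26, a13, a14, a18, a28, a8.
Round 2 fires R4, R6, R9, giving a35, a30, a15.
Round 3 fires R5, R11, giving a27, a6.
Round 4 fires R14, giving a39.
Round 5 fires R12, giving a36.
Round 6 fires R8, giving a29.
Closure: {a13, a14, a15, a16, a18, a19, a2, a21, a23, a24, a25, a26, a27, a28, a29, a30, a32, a33, a34, a35, a36, a38, a39, a4, a6, a8, a9} — 27 facts.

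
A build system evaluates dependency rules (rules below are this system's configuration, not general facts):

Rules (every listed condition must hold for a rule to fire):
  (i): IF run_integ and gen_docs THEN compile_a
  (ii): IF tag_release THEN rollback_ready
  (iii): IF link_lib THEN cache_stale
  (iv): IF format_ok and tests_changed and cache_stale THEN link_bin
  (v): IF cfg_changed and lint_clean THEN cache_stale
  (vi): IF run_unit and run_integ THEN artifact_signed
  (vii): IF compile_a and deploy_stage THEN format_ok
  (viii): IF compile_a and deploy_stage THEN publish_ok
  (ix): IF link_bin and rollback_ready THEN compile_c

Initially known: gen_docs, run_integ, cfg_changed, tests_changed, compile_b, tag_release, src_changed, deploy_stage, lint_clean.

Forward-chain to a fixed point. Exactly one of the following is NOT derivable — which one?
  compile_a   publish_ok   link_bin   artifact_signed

Round 1 fires (i), (ii), (v), giving compile_a, rollback_ready, cache_stale.
Round 2 fires (vii), (viii), giving format_ok, publish_ok.
Round 3 fires (iv), giving link_bin.
Round 4 fires (ix), giving compile_c.
Derived: publish_ok (round 2), link_bin (round 3), compile_a (round 1). artifact_signed never appears in any round.

artifact_signed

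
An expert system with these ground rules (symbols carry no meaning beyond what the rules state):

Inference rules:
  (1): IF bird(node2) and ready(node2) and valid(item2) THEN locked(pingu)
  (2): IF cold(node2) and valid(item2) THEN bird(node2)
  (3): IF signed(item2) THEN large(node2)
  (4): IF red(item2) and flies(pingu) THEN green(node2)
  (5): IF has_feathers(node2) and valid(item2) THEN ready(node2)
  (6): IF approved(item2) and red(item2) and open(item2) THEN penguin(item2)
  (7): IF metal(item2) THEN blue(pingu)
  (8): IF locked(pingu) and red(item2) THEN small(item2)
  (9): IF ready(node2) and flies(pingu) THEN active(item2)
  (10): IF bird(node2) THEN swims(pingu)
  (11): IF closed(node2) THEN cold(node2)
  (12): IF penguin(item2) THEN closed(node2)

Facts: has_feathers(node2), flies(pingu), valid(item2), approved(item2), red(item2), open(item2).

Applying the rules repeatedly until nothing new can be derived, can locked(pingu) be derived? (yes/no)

Round 1: (4) [IF red(item2) and flies(pingu) THEN green(node2)]; (5) [IF has_feathers(node2) and valid(item2) THEN ready(node2)]; (6) [IF approved(item2) and red(item2) and open(item2) THEN penguin(item2)]. New: green(node2), ready(node2), penguin(item2).
Round 2: (9) [IF ready(node2) and flies(pingu) THEN active(item2)]; (12) [IF penguin(item2) THEN closed(node2)]. New: active(item2), closed(node2).
Round 3: (11) [IF closed(node2) THEN cold(node2)]. New: cold(node2).
Round 4: (2) [IF cold(node2) and valid(item2) THEN bird(node2)]. New: bird(node2).
Round 5: (1) [IF bird(node2) and ready(node2) and valid(item2) THEN locked(pingu)]; (10) [IF bird(node2) THEN swims(pingu)]. New: locked(pingu), swims(pingu).
Round 6: (8) [IF locked(pingu) and red(item2) THEN small(item2)]. New: small(item2).
locked(pingu) appears in round 5, so it is derivable.

yes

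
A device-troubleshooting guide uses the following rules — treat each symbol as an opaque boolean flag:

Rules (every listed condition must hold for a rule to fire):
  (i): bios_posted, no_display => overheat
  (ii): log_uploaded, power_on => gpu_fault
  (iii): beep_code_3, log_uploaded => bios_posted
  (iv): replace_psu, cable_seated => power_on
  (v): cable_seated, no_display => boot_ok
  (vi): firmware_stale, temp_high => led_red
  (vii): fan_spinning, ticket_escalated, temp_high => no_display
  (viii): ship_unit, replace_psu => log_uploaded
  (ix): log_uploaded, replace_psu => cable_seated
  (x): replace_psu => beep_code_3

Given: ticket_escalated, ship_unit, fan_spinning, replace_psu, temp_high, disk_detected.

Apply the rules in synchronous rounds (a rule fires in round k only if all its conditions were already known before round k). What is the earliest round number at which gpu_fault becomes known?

4

Round 1: (vii) [fan_spinning, ticket_escalated, temp_high => no_display]; (viii) [ship_unit, replace_psu => log_uploaded]; (x) [replace_psu => beep_code_3]. Adds no_display, log_uploaded, beep_code_3.
Round 2: (iii) [beep_code_3, log_uploaded => bios_posted]; (ix) [log_uploaded, replace_psu => cable_seated]. Adds bios_posted, cable_seated.
Round 3: (i) [bios_posted, no_display => overheat]; (iv) [replace_psu, cable_seated => power_on]; (v) [cable_seated, no_display => boot_ok]. Adds overheat, power_on, boot_ok.
Round 4: (ii) [log_uploaded, power_on => gpu_fault]. Adds gpu_fault.
gpu_fault first appears in round 4.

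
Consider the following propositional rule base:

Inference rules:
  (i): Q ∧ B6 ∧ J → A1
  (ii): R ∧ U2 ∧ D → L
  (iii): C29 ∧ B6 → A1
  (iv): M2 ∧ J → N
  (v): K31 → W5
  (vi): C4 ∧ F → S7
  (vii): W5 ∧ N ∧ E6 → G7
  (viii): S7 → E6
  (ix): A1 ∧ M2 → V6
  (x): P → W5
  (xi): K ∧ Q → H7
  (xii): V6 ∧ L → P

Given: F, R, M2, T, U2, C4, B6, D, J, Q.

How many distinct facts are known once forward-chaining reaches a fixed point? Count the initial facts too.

Round 1 — (i), (ii), (iv), (vi), derive A1, L, N, S7.
Round 2 — (viii), (ix), derive E6, V6.
Round 3 — (xii), derive P.
Round 4 — (x), derive W5.
Round 5 — (vii), derive G7.
Closure: {A1, B6, C4, D, E6, F, G7, J, L, M2, N, P, Q, R, S7, T, U2, V6, W5} — 19 facts.

19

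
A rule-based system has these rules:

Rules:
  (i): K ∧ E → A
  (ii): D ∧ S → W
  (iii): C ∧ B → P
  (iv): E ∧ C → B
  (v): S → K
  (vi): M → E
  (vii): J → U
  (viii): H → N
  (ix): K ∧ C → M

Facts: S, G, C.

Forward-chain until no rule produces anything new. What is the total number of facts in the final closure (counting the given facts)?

9

[1] (v) [S → K]. ⇒ new: K.
[2] (ix) [K ∧ C → M]. ⇒ new: M.
[3] (vi) [M → E]. ⇒ new: E.
[4] (i) [K ∧ E → A]; (iv) [E ∧ C → B]. ⇒ new: A, B.
[5] (iii) [C ∧ B → P]. ⇒ new: P.
Closure: {A, B, C, E, G, K, M, P, S} — 9 facts.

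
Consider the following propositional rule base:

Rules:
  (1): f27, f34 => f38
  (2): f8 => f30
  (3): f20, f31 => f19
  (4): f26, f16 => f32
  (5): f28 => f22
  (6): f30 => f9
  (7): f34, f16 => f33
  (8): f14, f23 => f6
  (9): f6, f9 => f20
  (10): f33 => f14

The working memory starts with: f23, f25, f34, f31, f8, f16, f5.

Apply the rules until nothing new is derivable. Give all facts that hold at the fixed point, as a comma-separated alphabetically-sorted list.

f14, f16, f19, f20, f23, f25, f30, f31, f33, f34, f5, f6, f8, f9

Round 1 — (2), (7), derive f30, f33.
Round 2 — (6), (10), derive f9, f14.
Round 3 — (8), derive f6.
Round 4 — (9), derive f20.
Round 5 — (3), derive f19.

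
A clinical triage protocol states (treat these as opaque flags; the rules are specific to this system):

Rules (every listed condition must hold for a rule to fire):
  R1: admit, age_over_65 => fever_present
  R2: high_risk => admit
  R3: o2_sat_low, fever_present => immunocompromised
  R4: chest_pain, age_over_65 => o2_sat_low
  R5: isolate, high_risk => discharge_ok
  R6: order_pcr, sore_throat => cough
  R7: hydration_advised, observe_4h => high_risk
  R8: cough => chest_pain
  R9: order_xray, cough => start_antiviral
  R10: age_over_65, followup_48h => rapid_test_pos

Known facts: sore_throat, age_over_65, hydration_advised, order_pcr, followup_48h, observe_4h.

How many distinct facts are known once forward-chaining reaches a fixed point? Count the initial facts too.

Round 1 fires R6, R7, R10, giving cough, high_risk, rapid_test_pos.
Round 2 fires R2, R8, giving admit, chest_pain.
Round 3 fires R1, R4, giving fever_present, o2_sat_low.
Round 4 fires R3, giving immunocompromised.
Closure: {admit, age_over_65, chest_pain, cough, fever_present, followup_48h, high_risk, hydration_advised, immunocompromised, o2_sat_low, observe_4h, order_pcr, rapid_test_pos, sore_throat} — 14 facts.

14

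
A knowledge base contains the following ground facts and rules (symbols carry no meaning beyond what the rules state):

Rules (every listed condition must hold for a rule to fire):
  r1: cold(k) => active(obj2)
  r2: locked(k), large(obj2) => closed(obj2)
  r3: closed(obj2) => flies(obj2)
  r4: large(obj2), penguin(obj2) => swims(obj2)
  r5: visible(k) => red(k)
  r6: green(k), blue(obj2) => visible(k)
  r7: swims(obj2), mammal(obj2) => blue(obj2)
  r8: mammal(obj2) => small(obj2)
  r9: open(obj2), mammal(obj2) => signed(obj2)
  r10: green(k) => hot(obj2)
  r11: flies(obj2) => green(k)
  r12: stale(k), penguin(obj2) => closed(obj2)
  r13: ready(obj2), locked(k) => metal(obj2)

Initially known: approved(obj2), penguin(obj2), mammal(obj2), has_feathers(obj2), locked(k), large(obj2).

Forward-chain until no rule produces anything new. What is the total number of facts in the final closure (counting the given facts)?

Round 1 fires r2, r4, r8, giving closed(obj2), swims(obj2), small(obj2).
Round 2 fires r3, r7, giving flies(obj2), blue(obj2).
Round 3 fires r11, giving green(k).
Round 4 fires r6, r10, giving visible(k), hot(obj2).
Round 5 fires r5, giving red(k).
Closure: {approved(obj2), blue(obj2), closed(obj2), flies(obj2), green(k), has_feathers(obj2), hot(obj2), large(obj2), locked(k), mammal(obj2), penguin(obj2), red(k), small(obj2), swims(obj2), visible(k)} — 15 facts.

15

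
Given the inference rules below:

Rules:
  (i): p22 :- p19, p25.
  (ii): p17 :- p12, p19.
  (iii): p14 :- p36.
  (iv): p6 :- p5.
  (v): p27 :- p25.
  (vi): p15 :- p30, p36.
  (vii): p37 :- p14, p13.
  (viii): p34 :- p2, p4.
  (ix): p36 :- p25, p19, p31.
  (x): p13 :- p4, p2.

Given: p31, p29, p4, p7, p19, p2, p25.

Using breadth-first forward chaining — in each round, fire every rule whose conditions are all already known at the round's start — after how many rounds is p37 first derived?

3

Round 1: (i) [p22 :- p19, p25.]; (v) [p27 :- p25.]; (viii) [p34 :- p2, p4.]; (ix) [p36 :- p25, p19, p31.]; (x) [p13 :- p4, p2.]. New: p22, p27, p34, p36, p13.
Round 2: (iii) [p14 :- p36.]. New: p14.
Round 3: (vii) [p37 :- p14, p13.]. New: p37.
p37 first appears in round 3.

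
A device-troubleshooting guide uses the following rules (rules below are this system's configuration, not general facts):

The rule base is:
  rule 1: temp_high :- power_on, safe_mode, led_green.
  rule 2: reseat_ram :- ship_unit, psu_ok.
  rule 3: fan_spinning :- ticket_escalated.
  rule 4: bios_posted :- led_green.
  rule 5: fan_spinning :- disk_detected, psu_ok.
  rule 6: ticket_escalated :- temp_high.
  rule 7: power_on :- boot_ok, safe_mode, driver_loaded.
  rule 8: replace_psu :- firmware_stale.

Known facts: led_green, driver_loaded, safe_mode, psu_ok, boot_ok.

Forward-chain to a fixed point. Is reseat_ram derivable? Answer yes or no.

no

Round 1: rule 4 [bios_posted :- led_green.]; rule 7 [power_on :- boot_ok, safe_mode, driver_loaded.]. Adds bios_posted, power_on.
Round 2: rule 1 [temp_high :- power_on, safe_mode, led_green.]. Adds temp_high.
Round 3: rule 6 [ticket_escalated :- temp_high.]. Adds ticket_escalated.
Round 4: rule 3 [fan_spinning :- ticket_escalated.]. Adds fan_spinning.
Fixed point reached. reseat_ram is concluded only by rule 2; rule 2 needs ship_unit (never derived).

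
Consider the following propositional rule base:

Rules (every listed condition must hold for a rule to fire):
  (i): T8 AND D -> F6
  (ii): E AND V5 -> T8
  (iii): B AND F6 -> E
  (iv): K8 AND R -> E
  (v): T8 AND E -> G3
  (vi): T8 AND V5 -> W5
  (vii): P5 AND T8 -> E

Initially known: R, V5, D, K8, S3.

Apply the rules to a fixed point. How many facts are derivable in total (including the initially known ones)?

10

Round 1 — (iv), derive E.
Round 2 — (ii), derive T8.
Round 3 — (i), (v), (vi), derive F6, G3, W5.
Closure: {D, E, F6, G3, K8, R, S3, T8, V5, W5} — 10 facts.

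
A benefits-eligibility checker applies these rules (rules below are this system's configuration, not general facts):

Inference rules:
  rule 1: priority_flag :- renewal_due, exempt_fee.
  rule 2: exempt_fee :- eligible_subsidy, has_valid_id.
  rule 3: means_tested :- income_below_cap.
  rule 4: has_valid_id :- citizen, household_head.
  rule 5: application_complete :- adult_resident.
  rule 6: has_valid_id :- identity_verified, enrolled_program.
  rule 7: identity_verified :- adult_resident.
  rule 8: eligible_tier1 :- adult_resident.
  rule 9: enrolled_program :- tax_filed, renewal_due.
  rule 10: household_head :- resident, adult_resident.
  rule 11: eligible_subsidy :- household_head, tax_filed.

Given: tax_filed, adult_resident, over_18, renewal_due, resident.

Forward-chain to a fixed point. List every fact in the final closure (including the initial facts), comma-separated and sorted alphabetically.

adult_resident, application_complete, eligible_subsidy, eligible_tier1, enrolled_program, exempt_fee, has_valid_id, household_head, identity_verified, over_18, priority_flag, renewal_due, resident, tax_filed

Round 1: rule 5 [application_complete :- adult_resident.]; rule 7 [identity_verified :- adult_resident.]; rule 8 [eligible_tier1 :- adult_resident.]; rule 9 [enrolled_program :- tax_filed, renewal_due.]; rule 10 [household_head :- resident, adult_resident.]. New: application_complete, identity_verified, eligible_tier1, enrolled_program, household_head.
Round 2: rule 6 [has_valid_id :- identity_verified, enrolled_program.]; rule 11 [eligible_subsidy :- household_head, tax_filed.]. New: has_valid_id, eligible_subsidy.
Round 3: rule 2 [exempt_fee :- eligible_subsidy, has_valid_id.]. New: exempt_fee.
Round 4: rule 1 [priority_flag :- renewal_due, exempt_fee.]. New: priority_flag.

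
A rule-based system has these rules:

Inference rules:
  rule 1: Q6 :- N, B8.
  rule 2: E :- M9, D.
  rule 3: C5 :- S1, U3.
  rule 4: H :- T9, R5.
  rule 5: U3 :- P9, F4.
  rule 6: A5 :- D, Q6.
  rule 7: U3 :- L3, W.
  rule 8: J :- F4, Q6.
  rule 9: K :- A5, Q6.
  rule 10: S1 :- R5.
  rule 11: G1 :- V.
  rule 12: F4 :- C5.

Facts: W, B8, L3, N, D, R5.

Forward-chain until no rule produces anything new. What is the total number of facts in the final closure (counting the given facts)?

14

Round 1 — rule 1, rule 7, rule 10, derive Q6, U3, S1.
Round 2 — rule 3, rule 6, derive C5, A5.
Round 3 — rule 9, rule 12, derive K, F4.
Round 4 — rule 8, derive J.
Closure: {A5, B8, C5, D, F4, J, K, L3, N, Q6, R5, S1, U3, W} — 14 facts.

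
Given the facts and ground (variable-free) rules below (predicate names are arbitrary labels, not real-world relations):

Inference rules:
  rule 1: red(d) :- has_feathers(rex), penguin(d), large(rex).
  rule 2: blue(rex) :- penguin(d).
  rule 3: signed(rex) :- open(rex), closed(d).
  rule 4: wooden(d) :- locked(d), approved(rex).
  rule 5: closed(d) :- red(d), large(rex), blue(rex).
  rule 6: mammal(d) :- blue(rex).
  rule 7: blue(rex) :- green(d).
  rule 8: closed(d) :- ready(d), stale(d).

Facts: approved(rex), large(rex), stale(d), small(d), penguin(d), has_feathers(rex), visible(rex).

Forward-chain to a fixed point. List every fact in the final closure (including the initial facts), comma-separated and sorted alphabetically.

approved(rex), blue(rex), closed(d), has_feathers(rex), large(rex), mammal(d), penguin(d), red(d), small(d), stale(d), visible(rex)

[1] rule 1 [red(d) :- has_feathers(rex), penguin(d), large(rex).]; rule 2 [blue(rex) :- penguin(d).]. ⇒ new: red(d), blue(rex).
[2] rule 5 [closed(d) :- red(d), large(rex), blue(rex).]; rule 6 [mammal(d) :- blue(rex).]. ⇒ new: closed(d), mammal(d).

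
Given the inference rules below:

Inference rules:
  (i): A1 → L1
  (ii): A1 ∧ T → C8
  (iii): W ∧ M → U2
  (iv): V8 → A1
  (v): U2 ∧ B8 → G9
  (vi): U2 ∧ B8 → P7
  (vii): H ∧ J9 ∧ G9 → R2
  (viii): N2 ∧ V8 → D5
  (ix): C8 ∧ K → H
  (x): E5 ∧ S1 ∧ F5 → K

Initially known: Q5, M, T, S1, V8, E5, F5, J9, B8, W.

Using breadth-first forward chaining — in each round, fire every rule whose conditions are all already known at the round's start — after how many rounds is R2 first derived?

Round 1 fires (iii), (iv), (x), giving U2, A1, K.
Round 2 fires (i), (ii), (v), (vi), giving L1, C8, G9, P7.
Round 3 fires (ix), giving H.
Round 4 fires (vii), giving R2.
R2 first appears in round 4.

4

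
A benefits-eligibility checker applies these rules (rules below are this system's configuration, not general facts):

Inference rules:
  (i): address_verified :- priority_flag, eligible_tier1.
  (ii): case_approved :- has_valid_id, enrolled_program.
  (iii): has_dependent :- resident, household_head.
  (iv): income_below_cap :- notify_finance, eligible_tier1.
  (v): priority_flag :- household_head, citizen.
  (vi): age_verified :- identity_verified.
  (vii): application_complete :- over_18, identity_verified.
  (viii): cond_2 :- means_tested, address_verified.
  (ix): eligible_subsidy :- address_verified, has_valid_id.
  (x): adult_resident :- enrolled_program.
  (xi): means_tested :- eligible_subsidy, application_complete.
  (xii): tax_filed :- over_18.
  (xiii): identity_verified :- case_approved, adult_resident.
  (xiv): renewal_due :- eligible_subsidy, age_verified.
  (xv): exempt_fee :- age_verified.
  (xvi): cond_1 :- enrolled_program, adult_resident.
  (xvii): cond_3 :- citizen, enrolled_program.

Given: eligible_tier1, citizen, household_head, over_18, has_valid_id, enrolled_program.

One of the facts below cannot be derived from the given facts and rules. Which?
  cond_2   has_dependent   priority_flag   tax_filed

[1] (ii) [case_approved :- has_valid_id, enrolled_program.]; (v) [priority_flag :- household_head, citizen.]; (x) [adult_resident :- enrolled_program.]; (xii) [tax_filed :- over_18.]; (xvii) [cond_3 :- citizen, enrolled_program.]. ⇒ new: case_approved, priority_flag, adult_resident, tax_filed, cond_3.
[2] (i) [address_verified :- priority_flag, eligible_tier1.]; (xiii) [identity_verified :- case_approved, adult_resident.]; (xvi) [cond_1 :- enrolled_program, adult_resident.]. ⇒ new: address_verified, identity_verified, cond_1.
[3] (vi) [age_verified :- identity_verified.]; (vii) [application_complete :- over_18, identity_verified.]; (ix) [eligible_subsidy :- address_verified, has_valid_id.]. ⇒ new: age_verified, application_complete, eligible_subsidy.
[4] (xi) [means_tested :- eligible_subsidy, application_complete.]; (xiv) [renewal_due :- eligible_subsidy, age_verified.]; (xv) [exempt_fee :- age_verified.]. ⇒ new: means_tested, renewal_due, exempt_fee.
[5] (viii) [cond_2 :- means_tested, address_verified.]. ⇒ new: cond_2.
Derived: tax_filed (round 1), cond_2 (round 5), priority_flag (round 1). has_dependent never appears in any round.

has_dependent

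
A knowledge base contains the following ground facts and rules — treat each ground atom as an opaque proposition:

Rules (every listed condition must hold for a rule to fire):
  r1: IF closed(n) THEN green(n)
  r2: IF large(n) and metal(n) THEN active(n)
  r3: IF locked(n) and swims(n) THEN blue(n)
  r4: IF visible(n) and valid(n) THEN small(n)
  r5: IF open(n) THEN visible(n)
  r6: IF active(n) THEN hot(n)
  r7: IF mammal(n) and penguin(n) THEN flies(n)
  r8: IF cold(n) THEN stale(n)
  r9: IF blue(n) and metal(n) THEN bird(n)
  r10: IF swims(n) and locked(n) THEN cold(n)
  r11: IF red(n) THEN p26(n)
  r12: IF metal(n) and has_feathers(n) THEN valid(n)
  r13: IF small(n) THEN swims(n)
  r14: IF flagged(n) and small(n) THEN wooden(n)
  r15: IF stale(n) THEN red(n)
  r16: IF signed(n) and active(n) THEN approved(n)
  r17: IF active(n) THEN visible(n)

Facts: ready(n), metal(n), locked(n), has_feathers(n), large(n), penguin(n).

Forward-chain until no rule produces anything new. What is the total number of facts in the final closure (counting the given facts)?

18

Round 1: r2 [IF large(n) and metal(n) THEN active(n)]; r12 [IF metal(n) and has_feathers(n) THEN valid(n)]. Adds active(n), valid(n).
Round 2: r6 [IF active(n) THEN hot(n)]; r17 [IF active(n) THEN visible(n)]. Adds hot(n), visible(n).
Round 3: r4 [IF visible(n) and valid(n) THEN small(n)]. Adds small(n).
Round 4: r13 [IF small(n) THEN swims(n)]. Adds swims(n).
Round 5: r3 [IF locked(n) and swims(n) THEN blue(n)]; r10 [IF swims(n) and locked(n) THEN cold(n)]. Adds blue(n), cold(n).
Round 6: r8 [IF cold(n) THEN stale(n)]; r9 [IF blue(n) and metal(n) THEN bird(n)]. Adds stale(n), bird(n).
Round 7: r15 [IF stale(n) THEN red(n)]. Adds red(n).
Round 8: r11 [IF red(n) THEN p26(n)]. Adds p26(n).
Closure: {active(n), bird(n), blue(n), cold(n), has_feathers(n), hot(n), large(n), locked(n), metal(n), p26(n), penguin(n), ready(n), red(n), small(n), stale(n), swims(n), valid(n), visible(n)} — 18 facts.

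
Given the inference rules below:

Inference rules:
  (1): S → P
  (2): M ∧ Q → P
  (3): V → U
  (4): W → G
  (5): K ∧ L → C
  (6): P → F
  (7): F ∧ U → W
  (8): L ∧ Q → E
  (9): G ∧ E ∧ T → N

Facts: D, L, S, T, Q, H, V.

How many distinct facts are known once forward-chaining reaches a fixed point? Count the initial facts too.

14

Round 1 — (1), (3), (8), derive P, U, E.
Round 2 — (6), derive F.
Round 3 — (7), derive W.
Round 4 — (4), derive G.
Round 5 — (9), derive N.
Closure: {D, E, F, G, H, L, N, P, Q, S, T, U, V, W} — 14 facts.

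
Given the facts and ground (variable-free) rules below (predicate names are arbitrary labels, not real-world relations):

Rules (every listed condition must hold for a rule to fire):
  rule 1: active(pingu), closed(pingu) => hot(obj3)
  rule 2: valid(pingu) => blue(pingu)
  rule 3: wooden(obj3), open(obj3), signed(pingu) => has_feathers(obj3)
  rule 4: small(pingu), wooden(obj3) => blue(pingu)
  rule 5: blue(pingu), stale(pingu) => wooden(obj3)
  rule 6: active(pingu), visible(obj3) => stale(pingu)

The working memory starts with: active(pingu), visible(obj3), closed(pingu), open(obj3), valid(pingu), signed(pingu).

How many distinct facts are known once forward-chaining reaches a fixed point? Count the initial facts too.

11

[1] rule 1 [active(pingu), closed(pingu) => hot(obj3)]; rule 2 [valid(pingu) => blue(pingu)]; rule 6 [active(pingu), visible(obj3) => stale(pingu)]. ⇒ new: hot(obj3), blue(pingu), stale(pingu).
[2] rule 5 [blue(pingu), stale(pingu) => wooden(obj3)]. ⇒ new: wooden(obj3).
[3] rule 3 [wooden(obj3), open(obj3), signed(pingu) => has_feathers(obj3)]. ⇒ new: has_feathers(obj3).
Closure: {active(pingu), blue(pingu), closed(pingu), has_feathers(obj3), hot(obj3), open(obj3), signed(pingu), stale(pingu), valid(pingu), visible(obj3), wooden(obj3)} — 11 facts.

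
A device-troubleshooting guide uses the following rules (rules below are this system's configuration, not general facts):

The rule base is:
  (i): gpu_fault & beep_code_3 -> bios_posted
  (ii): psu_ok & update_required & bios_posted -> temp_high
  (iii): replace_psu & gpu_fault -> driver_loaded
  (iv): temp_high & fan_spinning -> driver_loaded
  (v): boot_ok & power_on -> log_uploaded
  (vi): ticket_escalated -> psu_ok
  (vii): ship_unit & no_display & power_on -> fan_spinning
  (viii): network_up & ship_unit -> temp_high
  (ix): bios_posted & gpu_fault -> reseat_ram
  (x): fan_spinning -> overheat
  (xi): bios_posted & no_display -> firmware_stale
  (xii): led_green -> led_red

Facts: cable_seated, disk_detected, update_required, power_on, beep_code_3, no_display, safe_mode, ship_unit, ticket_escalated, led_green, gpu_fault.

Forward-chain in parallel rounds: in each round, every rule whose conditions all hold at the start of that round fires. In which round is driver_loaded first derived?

3

Round 1 — (i), (vi), (vii), (xii), derive bios_posted, psu_ok, fan_spinning, led_red.
Round 2 — (ii), (ix), (x), (xi), derive temp_high, reseat_ram, overheat, firmware_stale.
Round 3 — (iv), derive driver_loaded.
driver_loaded first appears in round 3.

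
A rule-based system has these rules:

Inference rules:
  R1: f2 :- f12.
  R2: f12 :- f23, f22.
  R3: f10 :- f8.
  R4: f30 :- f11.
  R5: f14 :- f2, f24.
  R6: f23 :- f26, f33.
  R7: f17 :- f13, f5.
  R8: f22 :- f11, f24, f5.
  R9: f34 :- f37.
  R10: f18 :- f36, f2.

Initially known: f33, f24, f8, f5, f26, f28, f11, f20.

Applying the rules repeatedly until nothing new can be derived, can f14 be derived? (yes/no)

yes

[1] R3 [f10 :- f8.]; R4 [f30 :- f11.]; R6 [f23 :- f26, f33.]; R8 [f22 :- f11, f24, f5.]. ⇒ new: f10, f30, f23, f22.
[2] R2 [f12 :- f23, f22.]. ⇒ new: f12.
[3] R1 [f2 :- f12.]. ⇒ new: f2.
[4] R5 [f14 :- f2, f24.]. ⇒ new: f14.
f14 appears in round 4, so it is derivable.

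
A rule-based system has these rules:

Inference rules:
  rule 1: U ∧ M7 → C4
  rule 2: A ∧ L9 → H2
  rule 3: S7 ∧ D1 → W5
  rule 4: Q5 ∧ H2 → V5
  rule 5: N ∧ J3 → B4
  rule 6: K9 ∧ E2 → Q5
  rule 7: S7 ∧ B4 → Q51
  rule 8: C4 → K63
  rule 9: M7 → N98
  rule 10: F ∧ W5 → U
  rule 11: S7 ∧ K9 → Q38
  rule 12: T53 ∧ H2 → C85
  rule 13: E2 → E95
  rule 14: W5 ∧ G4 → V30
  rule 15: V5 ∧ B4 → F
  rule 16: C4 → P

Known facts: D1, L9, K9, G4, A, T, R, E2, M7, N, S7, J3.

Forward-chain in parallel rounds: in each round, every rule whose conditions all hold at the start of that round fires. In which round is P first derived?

Round 1 fires rule 2, rule 3, rule 5, rule 6, rule 9, rule 11, rule 13, giving H2, W5, B4, Q5, N98, Q38, E95.
Round 2 fires rule 4, rule 7, rule 14, giving V5, Q51, V30.
Round 3 fires rule 15, giving F.
Round 4 fires rule 10, giving U.
Round 5 fires rule 1, giving C4.
Round 6 fires rule 8, rule 16, giving K63, P.
P first appears in round 6.

6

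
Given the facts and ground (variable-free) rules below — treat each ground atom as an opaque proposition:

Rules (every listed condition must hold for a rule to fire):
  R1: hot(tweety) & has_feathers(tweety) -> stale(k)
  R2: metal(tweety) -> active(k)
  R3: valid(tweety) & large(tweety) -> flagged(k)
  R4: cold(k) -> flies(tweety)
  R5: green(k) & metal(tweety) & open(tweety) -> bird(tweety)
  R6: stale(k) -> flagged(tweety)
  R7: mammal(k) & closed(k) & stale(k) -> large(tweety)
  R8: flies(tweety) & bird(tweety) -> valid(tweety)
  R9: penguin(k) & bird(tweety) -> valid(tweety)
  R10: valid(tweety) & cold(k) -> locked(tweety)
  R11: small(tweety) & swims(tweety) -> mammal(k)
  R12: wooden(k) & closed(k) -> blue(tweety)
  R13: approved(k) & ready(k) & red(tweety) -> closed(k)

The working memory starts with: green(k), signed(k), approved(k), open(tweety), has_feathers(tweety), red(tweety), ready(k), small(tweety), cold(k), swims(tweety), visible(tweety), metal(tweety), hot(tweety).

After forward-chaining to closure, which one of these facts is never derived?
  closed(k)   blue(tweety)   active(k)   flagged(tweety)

Round 1: R1 [hot(tweety) & has_feathers(tweety) -> stale(k)]; R2 [metal(tweety) -> active(k)]; R4 [cold(k) -> flies(tweety)]; R5 [green(k) & metal(tweety) & open(tweety) -> bird(tweety)]; R11 [small(tweety) & swims(tweety) -> mammal(k)]; R13 [approved(k) & ready(k) & red(tweety) -> closed(k)]. Adds stale(k), active(k), flies(tweety), bird(tweety), mammal(k), closed(k).
Round 2: R6 [stale(k) -> flagged(tweety)]; R7 [mammal(k) & closed(k) & stale(k) -> large(tweety)]; R8 [flies(tweety) & bird(tweety) -> valid(tweety)]. Adds flagged(tweety), large(tweety), valid(tweety).
Round 3: R3 [valid(tweety) & large(tweety) -> flagged(k)]; R10 [valid(tweety) & cold(k) -> locked(tweety)]. Adds flagged(k), locked(tweety).
Derived: flagged(tweety) (round 2), active(k) (round 1), closed(k) (round 1). blue(tweety) never appears in any round.

blue(tweety)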